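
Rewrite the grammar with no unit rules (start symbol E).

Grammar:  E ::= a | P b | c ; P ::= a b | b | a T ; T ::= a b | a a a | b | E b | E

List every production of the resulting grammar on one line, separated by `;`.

Unit pairs: T ⇒* {E}.
For each unit pair (A, B), copy every non-unit production of B to A, then drop all unit productions.

E ::= a | P b | c; P ::= a b | b | a T; T ::= a | P b | c | a b | a a a | b | E b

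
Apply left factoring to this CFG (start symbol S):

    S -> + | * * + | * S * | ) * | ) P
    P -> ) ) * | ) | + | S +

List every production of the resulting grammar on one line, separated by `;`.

S has alternatives sharing prefix '*': factor to S → * S' with S' → * + | S *.
S has alternatives sharing prefix ')': factor to S → ) S'' with S'' → * | P.
P has alternatives sharing prefix ')': factor to P → ) P' with P' → ) * | ε.

S -> + | * S' | ) S''; P -> + | S + | ) P'; S' -> * + | S *; S'' -> * | P; P' -> ) * | ε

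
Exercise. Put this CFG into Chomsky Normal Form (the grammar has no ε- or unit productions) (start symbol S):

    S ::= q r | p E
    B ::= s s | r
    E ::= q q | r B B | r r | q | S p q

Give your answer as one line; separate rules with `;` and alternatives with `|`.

S ::= X1 X2 | X3 E; B ::= X4 X4 | r; E ::= X1 X1 | X2 Y1 | X2 X2 | q | S Y2; X1 ::= q; X2 ::= r; X3 ::= p; X4 ::= s; Y1 ::= B B; Y2 ::= X3 X1

Introduce a nonterminal for each terminal appearing in a rule of length ≥ 2: X1 → q, X2 → r, X3 → p, X4 → s.
Binarize each right-hand side of length ≥ 3 by chaining fresh nonterminals (Y1, Y2, …): affected rules were E → X2 B B; E → S X3 X1.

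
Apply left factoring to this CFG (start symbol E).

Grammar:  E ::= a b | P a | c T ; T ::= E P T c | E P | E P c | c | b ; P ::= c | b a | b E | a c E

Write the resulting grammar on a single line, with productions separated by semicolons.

T has alternatives sharing prefix 'E P': factor to T → E P T' with T' → T c | ε | c.
P has alternatives sharing prefix 'b': factor to P → b P' with P' → a | E.

E ::= a b | P a | c T; T ::= c | b | E P T'; P ::= c | a c E | b P'; T' ::= T c | epsilon | c; P' ::= a | E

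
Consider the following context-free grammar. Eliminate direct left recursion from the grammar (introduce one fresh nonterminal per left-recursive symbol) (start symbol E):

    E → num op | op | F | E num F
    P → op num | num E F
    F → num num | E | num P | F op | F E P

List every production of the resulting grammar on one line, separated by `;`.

E → num op E' | op E' | F E'; P → op num | num E F; F → num num F' | E F' | num P F'; E' → num F E' | ε; F' → op F' | E P F' | ε

Directly left-recursive nonterminals: E, F.
For E: α = {num F}, β = {num op, op, F}. Rewrite as E → β E' and E' → α E' | ε.
For F: α = {op, E P}, β = {num num, E, num P}. Rewrite as F → β F' and F' → α F' | ε.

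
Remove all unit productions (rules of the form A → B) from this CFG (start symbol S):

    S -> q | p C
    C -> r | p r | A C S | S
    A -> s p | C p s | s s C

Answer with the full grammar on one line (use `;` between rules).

Unit pairs: C ⇒* {S}.
For each unit pair (A, B), copy every non-unit production of B to A, then drop all unit productions.

S -> q | p C; C -> r | p r | A C S | q | p C; A -> s p | C p s | s s C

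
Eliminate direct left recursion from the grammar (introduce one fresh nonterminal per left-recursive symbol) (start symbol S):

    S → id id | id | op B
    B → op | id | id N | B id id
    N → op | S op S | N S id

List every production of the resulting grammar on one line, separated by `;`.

Left recursion appears on B, N.
For B: α = {id id}, β = {op, id, id N}. Rewrite as B → β B' and B' → α B' | ε.
For N: α = {S id}, β = {op, S op S}. Rewrite as N → β N' and N' → α N' | ε.

S → id id | id | op B; B → op B' | id B' | id N B'; N → op N' | S op S N'; B' → id id B' | ε; N' → S id N' | ε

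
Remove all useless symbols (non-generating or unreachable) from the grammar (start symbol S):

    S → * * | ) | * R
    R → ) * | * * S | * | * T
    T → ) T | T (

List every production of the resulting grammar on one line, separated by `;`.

Generating nonterminals: {R, S}.
Reachable from S after that: {R, S}.
Removed useless symbols: {T} and every production mentioning them.

S → * * | ) | * R; R → ) * | * * S | *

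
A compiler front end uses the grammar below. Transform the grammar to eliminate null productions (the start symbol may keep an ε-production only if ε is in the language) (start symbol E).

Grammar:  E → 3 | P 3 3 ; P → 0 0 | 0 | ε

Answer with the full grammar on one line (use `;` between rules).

Nullable set = {P}.
ε ∉ L(G), so no ε-production is kept.
Add the nullable-subset variants: E → P 3 3 gives P 3 3 | 3 3.

E → 3 | P 3 3 | 3 3; P → 0 0 | 0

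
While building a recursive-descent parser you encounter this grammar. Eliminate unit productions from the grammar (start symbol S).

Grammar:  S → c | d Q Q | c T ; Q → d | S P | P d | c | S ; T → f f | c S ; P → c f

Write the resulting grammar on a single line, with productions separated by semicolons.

S → c | d Q Q | c T; Q → c | d Q Q | c T | d | S P | P d; T → f f | c S; P → c f

Unit pairs: Q ⇒* {S}.
For each unit pair (A, B), copy every non-unit production of B to A, then drop all unit productions.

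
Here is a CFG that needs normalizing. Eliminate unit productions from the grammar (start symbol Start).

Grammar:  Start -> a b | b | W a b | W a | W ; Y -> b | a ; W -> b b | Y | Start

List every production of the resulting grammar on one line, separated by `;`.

Unit pairs: Start ⇒* {W, Y}; W ⇒* {Start, Y}.
For each unit pair (A, B), copy every non-unit production of B to A, then drop all unit productions.

Start -> a b | b | W a b | W a | a | b b; Y -> b | a; W -> a b | b | W a b | W a | a | b b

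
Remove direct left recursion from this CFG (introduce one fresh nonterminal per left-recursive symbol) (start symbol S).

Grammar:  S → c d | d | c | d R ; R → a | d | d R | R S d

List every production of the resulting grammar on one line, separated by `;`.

S → c d | d | c | d R; R → a R' | d R' | d R R'; R' → S d R' | ε

Left recursion appears on R.
For R: α = {S d}, β = {a, d, d R}. Rewrite as R → β R' and R' → α R' | ε.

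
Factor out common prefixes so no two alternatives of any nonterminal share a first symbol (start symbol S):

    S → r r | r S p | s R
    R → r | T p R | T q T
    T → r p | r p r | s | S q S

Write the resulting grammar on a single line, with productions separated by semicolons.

S → s R | r S'; R → r | T R'; T → s | S q S | r p T'; S' → r | S p; R' → p R | q T; T' → ε | r

S has alternatives sharing prefix 'r': factor to S → r S' with S' → r | S p.
R has alternatives sharing prefix 'T': factor to R → T R' with R' → p R | q T.
T has alternatives sharing prefix 'r p': factor to T → r p T' with T' → ε | r.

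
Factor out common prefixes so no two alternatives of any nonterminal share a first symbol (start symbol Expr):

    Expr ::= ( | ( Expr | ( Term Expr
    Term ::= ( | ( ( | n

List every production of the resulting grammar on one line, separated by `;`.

Expr ::= ( Expr1; Term ::= n | ( Term1; Expr1 ::= ε | Expr | Term Expr; Term1 ::= ε | (

Expr has alternatives sharing prefix '(': factor to Expr → ( Expr1 with Expr1 → ε | Expr | Term Expr.
Term has alternatives sharing prefix '(': factor to Term → ( Term1 with Term1 → ε | (.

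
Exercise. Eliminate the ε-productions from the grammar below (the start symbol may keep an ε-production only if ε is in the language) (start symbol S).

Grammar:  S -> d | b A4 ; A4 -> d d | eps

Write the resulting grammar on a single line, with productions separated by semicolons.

S -> d | b A4 | b; A4 -> d d

Nullable set = {A4}.
ε ∉ L(G), so no ε-production is kept.
For each production, add variants omitting each subset of nullable occurrences: S → b A4 gives b A4 | b.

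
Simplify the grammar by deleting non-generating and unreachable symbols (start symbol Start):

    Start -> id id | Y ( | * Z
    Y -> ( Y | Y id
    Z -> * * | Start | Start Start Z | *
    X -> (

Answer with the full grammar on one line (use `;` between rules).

Start -> id id | * Z; Z -> * * | Start | Start Start Z | *

Generating nonterminals: {Start, X, Z}.
Reachable from Start after that: {Start, Z}.
Removed useless symbols: {X, Y} and every production mentioning them.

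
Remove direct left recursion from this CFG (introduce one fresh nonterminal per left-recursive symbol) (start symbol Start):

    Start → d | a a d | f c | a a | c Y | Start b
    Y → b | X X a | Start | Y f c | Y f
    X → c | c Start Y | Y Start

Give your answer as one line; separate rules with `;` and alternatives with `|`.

Start → d Start1 | a a d Start1 | f c Start1 | a a Start1 | c Y Start1; Y → b Y1 | X X a Y1 | Start Y1; X → c | c Start Y | Y Start; Start1 → b Start1 | ε; Y1 → f c Y1 | f Y1 | ε

Left recursion appears on Start, Y.
For Start: α = {b}, β = {d, a a d, f c, a a, c Y}. Rewrite as Start → β Start1 and Start1 → α Start1 | ε.
For Y: α = {f c, f}, β = {b, X X a, Start}. Rewrite as Y → β Y1 and Y1 → α Y1 | ε.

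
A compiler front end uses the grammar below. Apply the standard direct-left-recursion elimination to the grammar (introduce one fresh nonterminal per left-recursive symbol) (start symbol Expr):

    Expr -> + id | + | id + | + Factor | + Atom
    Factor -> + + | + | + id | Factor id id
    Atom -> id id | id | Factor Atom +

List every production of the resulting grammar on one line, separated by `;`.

Expr -> + id | + | id + | + Factor | + Atom; Factor -> + + Factor1 | + Factor1 | + id Factor1; Atom -> id id | id | Factor Atom +; Factor1 -> id id Factor1 | ε

Directly left-recursive nonterminal: Factor.
For Factor: α = {id id}, β = {+ +, +, + id}. Rewrite as Factor → β Factor1 and Factor1 → α Factor1 | ε.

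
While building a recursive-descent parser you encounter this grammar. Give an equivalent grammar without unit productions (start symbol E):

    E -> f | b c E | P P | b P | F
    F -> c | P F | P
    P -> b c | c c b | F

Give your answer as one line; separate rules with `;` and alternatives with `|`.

Unit pairs: E ⇒* {F, P}; F ⇒* {P}; P ⇒* {F}.
For each unit pair (A, B), copy every non-unit production of B to A, then drop all unit productions.

E -> f | b c E | P P | b P | c | P F | b c | c c b; F -> c | P F | b c | c c b; P -> c | P F | b c | c c b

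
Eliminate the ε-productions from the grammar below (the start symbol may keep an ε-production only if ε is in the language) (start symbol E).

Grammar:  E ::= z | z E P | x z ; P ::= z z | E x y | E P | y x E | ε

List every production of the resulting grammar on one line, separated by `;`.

E ::= z | z E P | z E | x z; P ::= z z | E x y | E P | E | y x E

The nullable symbols are {P}.
ε ∉ L(G), so no ε-production is kept.
Add the nullable-subset variants: E → z E P gives z E P | z E. P → E P gives E P | E.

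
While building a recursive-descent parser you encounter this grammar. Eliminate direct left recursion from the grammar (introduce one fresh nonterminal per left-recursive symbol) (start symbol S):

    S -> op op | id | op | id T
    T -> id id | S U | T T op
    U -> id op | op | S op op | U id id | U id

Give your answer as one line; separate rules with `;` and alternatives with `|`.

T, U are directly left-recursive.
For T: α = {T op}, β = {id id, S U}. Rewrite as T → β T' and T' → α T' | ε.
For U: α = {id id, id}, β = {id op, op, S op op}. Rewrite as U → β U' and U' → α U' | ε.

S -> op op | id | op | id T; T -> id id T' | S U T'; U -> id op U' | op U' | S op op U'; T' -> T op T' | ε; U' -> id id U' | id U' | ε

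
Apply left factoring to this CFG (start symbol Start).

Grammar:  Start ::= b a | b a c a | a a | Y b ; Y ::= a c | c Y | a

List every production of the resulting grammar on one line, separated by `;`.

Start has alternatives sharing prefix 'b a': factor to Start → b a Start1 with Start1 → ε | c a.
Y has alternatives sharing prefix 'a': factor to Y → a Y1 with Y1 → c | ε.

Start ::= a a | Y b | b a Start1; Y ::= c Y | a Y1; Start1 ::= ε | c a; Y1 ::= c | ε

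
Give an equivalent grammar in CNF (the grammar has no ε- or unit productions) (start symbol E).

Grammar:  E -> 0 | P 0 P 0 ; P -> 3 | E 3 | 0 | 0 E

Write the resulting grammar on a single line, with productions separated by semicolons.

Introduce a nonterminal for each terminal appearing in a rule of length ≥ 2: X1 → 0, X2 → 3.
Binarize each right-hand side of length ≥ 3 by chaining fresh nonterminals (Y1, Y2, …): affected rules were E → P X1 P X1.

E -> 0 | P Y1; P -> 3 | E X2 | 0 | X1 E; X1 -> 0; X2 -> 3; Y1 -> X1 Y2; Y2 -> P X1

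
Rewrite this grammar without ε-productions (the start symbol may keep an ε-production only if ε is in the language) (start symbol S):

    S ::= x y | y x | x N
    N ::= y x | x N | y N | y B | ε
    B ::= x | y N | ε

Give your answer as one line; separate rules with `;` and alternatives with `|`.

The nullable symbols are {B, N}.
ε ∉ L(G), so no ε-production is kept.
For each production, add variants omitting each subset of nullable occurrences: S → x N gives x N | x. N → x N gives x N | x. N → y N gives y N | y. B → y N gives y N | y.

S ::= x y | y x | x N | x; N ::= y x | x N | x | y N | y | y B; B ::= x | y N | y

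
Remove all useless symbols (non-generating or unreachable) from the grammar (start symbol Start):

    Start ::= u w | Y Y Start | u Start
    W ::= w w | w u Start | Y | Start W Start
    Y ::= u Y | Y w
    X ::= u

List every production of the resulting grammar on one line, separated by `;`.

Generating nonterminals: {Start, W, X}.
Reachable from Start after that: {Start}.
Removed useless symbols: {W, X, Y} and every production mentioning them.

Start ::= u w | u Start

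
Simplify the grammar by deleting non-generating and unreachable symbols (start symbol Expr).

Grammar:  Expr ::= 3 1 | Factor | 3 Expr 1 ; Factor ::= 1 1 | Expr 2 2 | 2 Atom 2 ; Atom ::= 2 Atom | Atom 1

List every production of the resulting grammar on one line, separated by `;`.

Generating nonterminals: {Expr, Factor}.
Reachable from Expr after that: {Expr, Factor}.
Removed useless symbols: {Atom} and every production mentioning them.

Expr ::= 3 1 | Factor | 3 Expr 1; Factor ::= 1 1 | Expr 2 2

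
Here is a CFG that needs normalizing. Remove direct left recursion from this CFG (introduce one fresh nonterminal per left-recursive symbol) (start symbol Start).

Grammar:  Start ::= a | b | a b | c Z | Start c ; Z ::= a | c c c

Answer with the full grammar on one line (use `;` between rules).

Directly left-recursive nonterminal: Start.
For Start: α = {c}, β = {a, b, a b, c Z}. Rewrite as Start → β Start1 and Start1 → α Start1 | ε.

Start ::= a Start1 | b Start1 | a b Start1 | c Z Start1; Z ::= a | c c c; Start1 ::= c Start1 | eps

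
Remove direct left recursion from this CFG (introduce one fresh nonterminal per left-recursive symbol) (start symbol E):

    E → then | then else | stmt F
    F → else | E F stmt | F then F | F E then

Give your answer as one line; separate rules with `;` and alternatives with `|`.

E → then | then else | stmt F; F → else F' | E F stmt F'; F' → then F F' | E then F' | ε

F is directly left-recursive.
For F: α = {then F, E then}, β = {else, E F stmt}. Rewrite as F → β F' and F' → α F' | ε.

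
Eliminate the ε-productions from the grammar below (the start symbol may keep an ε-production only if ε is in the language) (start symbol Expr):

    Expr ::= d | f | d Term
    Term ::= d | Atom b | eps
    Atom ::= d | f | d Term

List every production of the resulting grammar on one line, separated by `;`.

Nullable set = {Term}.
ε ∉ L(G), so no ε-production is kept.

Expr ::= d | f | d Term; Term ::= d | Atom b; Atom ::= d | f | d Term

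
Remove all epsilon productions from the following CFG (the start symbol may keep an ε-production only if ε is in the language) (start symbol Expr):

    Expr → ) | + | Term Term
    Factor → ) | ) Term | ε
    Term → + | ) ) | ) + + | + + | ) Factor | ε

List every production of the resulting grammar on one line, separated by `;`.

Expr → ) | + | Term Term | Term | ε; Factor → ) | ) Term; Term → + | ) ) | ) + + | + + | ) Factor | )

Nullable nonterminals: {Expr, Factor, Term}.
ε ∈ L(G) since Expr is nullable, so keep Expr → ε.
Expand every rule over subsets of its nullable positions: Expr → Term Term gives Term Term | Term. Term → ) Factor gives ) Factor | ).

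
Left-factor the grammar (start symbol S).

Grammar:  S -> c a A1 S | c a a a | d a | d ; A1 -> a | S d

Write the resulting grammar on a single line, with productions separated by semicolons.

S has alternatives sharing prefix 'c a': factor to S → c a S' with S' → A1 S | a a.
S has alternatives sharing prefix 'd': factor to S → d S'' with S'' → a | ε.

S -> c a S' | d S''; A1 -> a | S d; S' -> A1 S | a a; S'' -> a | ε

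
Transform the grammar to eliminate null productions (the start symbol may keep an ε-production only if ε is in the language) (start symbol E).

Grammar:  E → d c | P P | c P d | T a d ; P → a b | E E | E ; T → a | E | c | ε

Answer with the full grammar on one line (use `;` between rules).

E → d c | P P | c P d | T a d | a d; P → a b | E E | E; T → a | E | c

The nullable symbols are {T}.
ε ∉ L(G), so no ε-production is kept.
Add the nullable-subset variants: E → T a d gives T a d | a d.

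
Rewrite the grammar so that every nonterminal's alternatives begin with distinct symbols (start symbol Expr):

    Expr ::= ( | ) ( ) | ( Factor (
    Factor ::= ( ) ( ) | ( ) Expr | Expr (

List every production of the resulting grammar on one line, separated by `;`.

Expr ::= ) ( ) | ( Expr1; Factor ::= Expr ( | ( ) Factor1; Expr1 ::= ε | Factor (; Factor1 ::= ( ) | Expr

Expr has alternatives sharing prefix '(': factor to Expr → ( Expr1 with Expr1 → ε | Factor (.
Factor has alternatives sharing prefix '( )': factor to Factor → ( ) Factor1 with Factor1 → ( ) | Expr.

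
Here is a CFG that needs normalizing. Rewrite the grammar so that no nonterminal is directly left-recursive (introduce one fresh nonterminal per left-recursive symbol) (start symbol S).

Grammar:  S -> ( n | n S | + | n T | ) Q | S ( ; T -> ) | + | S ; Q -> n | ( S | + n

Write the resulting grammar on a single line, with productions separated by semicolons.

S is directly left-recursive.
For S: α = {(}, β = {( n, n S, +, n T, ) Q}. Rewrite as S → β S' and S' → α S' | ε.

S -> ( n S' | n S S' | + S' | n T S' | ) Q S'; T -> ) | + | S; Q -> n | ( S | + n; S' -> ( S' | ε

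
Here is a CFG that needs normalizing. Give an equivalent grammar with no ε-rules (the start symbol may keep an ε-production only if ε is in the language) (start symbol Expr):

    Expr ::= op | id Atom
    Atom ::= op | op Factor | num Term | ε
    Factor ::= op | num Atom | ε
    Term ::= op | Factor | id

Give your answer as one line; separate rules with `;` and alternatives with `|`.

Expr ::= op | id Atom | id; Atom ::= op | op Factor | num Term | num; Factor ::= op | num Atom | num; Term ::= op | Factor | id

Nullable set = {Atom, Factor, Term}.
ε ∉ L(G), so no ε-production is kept.
Add the nullable-subset variants: Expr → id Atom gives id Atom | id. Atom → num Term gives num Term | num. Factor → num Atom gives num Atom | num.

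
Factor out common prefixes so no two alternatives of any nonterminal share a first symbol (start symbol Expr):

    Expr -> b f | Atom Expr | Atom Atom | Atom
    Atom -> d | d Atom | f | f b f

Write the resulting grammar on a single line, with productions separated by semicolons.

Expr -> b f | Atom Expr1; Atom -> d Atom1 | f Atom2; Expr1 -> Expr | Atom | ε; Atom1 -> ε | Atom; Atom2 -> ε | b f

Expr has alternatives sharing prefix 'Atom': factor to Expr → Atom Expr1 with Expr1 → Expr | Atom | ε.
Atom has alternatives sharing prefix 'd': factor to Atom → d Atom1 with Atom1 → ε | Atom.
Atom has alternatives sharing prefix 'f': factor to Atom → f Atom2 with Atom2 → ε | b f.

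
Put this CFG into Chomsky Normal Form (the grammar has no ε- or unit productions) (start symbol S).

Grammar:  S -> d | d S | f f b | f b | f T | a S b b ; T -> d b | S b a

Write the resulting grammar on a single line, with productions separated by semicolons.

S -> d | X1 S | X2 Y1 | X2 X3 | X2 T | X4 Y2; T -> X1 X3 | S Y4; X1 -> d; X2 -> f; X3 -> b; X4 -> a; Y1 -> X2 X3; Y2 -> S Y3; Y3 -> X3 X3; Y4 -> X3 X4

Introduce a nonterminal for each terminal appearing in a rule of length ≥ 2: X1 → d, X2 → f, X3 → b, X4 → a.
Binarize each right-hand side of length ≥ 3 by chaining fresh nonterminals (Y1, Y2, …): affected rules were S → X2 X2 X3; S → X4 S X3 X3; T → S X3 X4.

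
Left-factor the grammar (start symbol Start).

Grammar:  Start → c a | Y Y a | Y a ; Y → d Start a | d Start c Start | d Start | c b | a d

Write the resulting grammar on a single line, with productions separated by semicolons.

Start → c a | Y Start1; Y → c b | a d | d Start Y1; Start1 → Y a | a; Y1 → a | c Start | ε

Start has alternatives sharing prefix 'Y': factor to Start → Y Start1 with Start1 → Y a | a.
Y has alternatives sharing prefix 'd Start': factor to Y → d Start Y1 with Y1 → a | c Start | ε.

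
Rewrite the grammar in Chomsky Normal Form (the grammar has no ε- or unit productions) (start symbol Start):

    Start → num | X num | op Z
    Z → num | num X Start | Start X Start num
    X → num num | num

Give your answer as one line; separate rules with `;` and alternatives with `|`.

Start → num | X X1 | X2 Z; Z → num | X1 Y1 | Start Y2; X → X1 X1 | num; X1 → num; X2 → op; Y1 → X Start; Y2 → X Y3; Y3 → Start X1

Introduce a nonterminal for each terminal appearing in a rule of length ≥ 2: X1 → num, X2 → op.
Binarize each right-hand side of length ≥ 3 by chaining fresh nonterminals (Y1, Y2, …): affected rules were Z → X1 X Start; Z → Start X Start X1.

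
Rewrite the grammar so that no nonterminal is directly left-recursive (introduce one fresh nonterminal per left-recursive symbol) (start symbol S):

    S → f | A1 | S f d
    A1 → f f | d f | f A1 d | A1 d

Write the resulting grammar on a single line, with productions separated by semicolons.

S → f S' | A1 S'; A1 → f f A1' | d f A1' | f A1 d A1'; S' → f d S' | ε; A1' → d A1' | ε

S, A1 are directly left-recursive.
For S: α = {f d}, β = {f, A1}. Rewrite as S → β S' and S' → α S' | ε.
For A1: α = {d}, β = {f f, d f, f A1 d}. Rewrite as A1 → β A1' and A1' → α A1' | ε.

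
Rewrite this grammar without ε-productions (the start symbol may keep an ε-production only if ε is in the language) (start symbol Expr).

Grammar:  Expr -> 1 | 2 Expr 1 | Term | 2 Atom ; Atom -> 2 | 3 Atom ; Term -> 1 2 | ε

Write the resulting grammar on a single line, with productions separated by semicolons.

Expr -> 1 | 2 Expr 1 | 2 1 | Term | 2 Atom | ε; Atom -> 2 | 3 Atom; Term -> 1 2

Nullable nonterminals: {Expr, Term}.
ε ∈ L(G) since Expr is nullable, so keep Expr → ε.
For each production, add variants omitting each subset of nullable occurrences: Expr → 2 Expr 1 gives 2 Expr 1 | 2 1.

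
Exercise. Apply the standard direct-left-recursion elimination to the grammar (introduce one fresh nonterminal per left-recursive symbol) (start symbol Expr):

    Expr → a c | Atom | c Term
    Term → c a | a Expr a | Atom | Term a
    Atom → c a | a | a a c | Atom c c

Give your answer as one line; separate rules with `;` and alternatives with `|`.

Expr → a c | Atom | c Term; Term → c a Term1 | a Expr a Term1 | Atom Term1; Atom → c a Atom1 | a Atom1 | a a c Atom1; Term1 → a Term1 | epsilon; Atom1 → c c Atom1 | epsilon

Term, Atom are directly left-recursive.
For Term: α = {a}, β = {c a, a Expr a, Atom}. Rewrite as Term → β Term1 and Term1 → α Term1 | ε.
For Atom: α = {c c}, β = {c a, a, a a c}. Rewrite as Atom → β Atom1 and Atom1 → α Atom1 | ε.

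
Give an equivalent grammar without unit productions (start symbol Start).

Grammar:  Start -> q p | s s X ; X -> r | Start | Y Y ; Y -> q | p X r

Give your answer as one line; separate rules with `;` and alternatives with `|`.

Start -> q p | s s X; X -> q p | s s X | r | Y Y; Y -> q | p X r

Unit pairs: X ⇒* {Start}.
For every A with A ⇒* B via unit rules, add B's non-unit alternatives to A; then delete every rule of the form X → Y.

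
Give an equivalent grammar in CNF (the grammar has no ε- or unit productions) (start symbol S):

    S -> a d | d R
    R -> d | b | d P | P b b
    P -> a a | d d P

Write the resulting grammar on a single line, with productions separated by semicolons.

S -> X1 X2 | X2 R; R -> d | b | X2 P | P Y1; P -> X1 X1 | X2 Y2; X1 -> a; X2 -> d; X3 -> b; Y1 -> X3 X3; Y2 -> X2 P

Introduce a nonterminal for each terminal appearing in a rule of length ≥ 2: X1 → a, X2 → d, X3 → b.
Binarize each right-hand side of length ≥ 3 by chaining fresh nonterminals (Y1, Y2, …): affected rules were R → P X3 X3; P → X2 X2 P.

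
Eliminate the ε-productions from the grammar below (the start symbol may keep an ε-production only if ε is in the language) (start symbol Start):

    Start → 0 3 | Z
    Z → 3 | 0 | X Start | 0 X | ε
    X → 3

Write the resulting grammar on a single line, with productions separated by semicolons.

Nullable set = {Start, Z}.
ε ∈ L(G) since Start is nullable, so keep Start → ε.
For each production, add variants omitting each subset of nullable occurrences: Z → X Start gives X Start | X.

Start → 0 3 | Z | ε; Z → 3 | 0 | X Start | X | 0 X; X → 3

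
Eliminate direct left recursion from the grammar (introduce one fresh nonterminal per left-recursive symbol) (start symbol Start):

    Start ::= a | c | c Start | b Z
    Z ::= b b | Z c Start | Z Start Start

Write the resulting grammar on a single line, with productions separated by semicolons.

Directly left-recursive nonterminal: Z.
For Z: α = {c Start, Start Start}, β = {b b}. Rewrite as Z → β Z1 and Z1 → α Z1 | ε.

Start ::= a | c | c Start | b Z; Z ::= b b Z1; Z1 ::= c Start Z1 | Start Start Z1 | epsilon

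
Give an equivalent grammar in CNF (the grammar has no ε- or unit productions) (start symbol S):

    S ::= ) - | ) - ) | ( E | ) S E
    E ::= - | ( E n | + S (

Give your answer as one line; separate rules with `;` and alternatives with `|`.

S ::= X1 X2 | X1 Y1 | X3 E | X1 Y2; E ::= - | X3 Y3 | X5 Y4; X1 ::= ); X2 ::= -; X3 ::= (; X4 ::= n; X5 ::= +; Y1 ::= X2 X1; Y2 ::= S E; Y3 ::= E X4; Y4 ::= S X3

Introduce a nonterminal for each terminal appearing in a rule of length ≥ 2: X1 → ), X2 → -, X3 → (, X4 → n, X5 → +.
Binarize each right-hand side of length ≥ 3 by chaining fresh nonterminals (Y1, Y2, …): affected rules were S → X1 X2 X1; S → X1 S E; E → X3 E X4; E → X5 S X3.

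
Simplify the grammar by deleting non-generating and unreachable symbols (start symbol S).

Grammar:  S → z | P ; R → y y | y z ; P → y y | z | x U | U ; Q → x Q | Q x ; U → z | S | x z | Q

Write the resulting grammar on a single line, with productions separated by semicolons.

S → z | P; P → y y | z | x U | U; U → z | S | x z

Generating nonterminals: {P, R, S, U}.
Reachable from S after that: {P, S, U}.
Removed useless symbols: {Q, R} and every production mentioning them.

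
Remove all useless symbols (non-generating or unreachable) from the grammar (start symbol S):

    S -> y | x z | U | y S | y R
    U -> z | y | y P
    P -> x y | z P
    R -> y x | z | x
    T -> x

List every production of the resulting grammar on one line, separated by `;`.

Generating nonterminals: {P, R, S, T, U}.
Reachable from S after that: {P, R, S, U}.
Removed useless symbols: {T} and every production mentioning them.

S -> y | x z | U | y S | y R; U -> z | y | y P; P -> x y | z P; R -> y x | z | x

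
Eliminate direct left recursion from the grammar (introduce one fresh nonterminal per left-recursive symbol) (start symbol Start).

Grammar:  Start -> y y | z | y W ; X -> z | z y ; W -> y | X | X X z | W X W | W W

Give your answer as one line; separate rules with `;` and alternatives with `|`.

Start -> y y | z | y W; X -> z | z y; W -> y W1 | X W1 | X X z W1; W1 -> X W W1 | W W1 | epsilon

Directly left-recursive nonterminal: W.
For W: α = {X W, W}, β = {y, X, X X z}. Rewrite as W → β W1 and W1 → α W1 | ε.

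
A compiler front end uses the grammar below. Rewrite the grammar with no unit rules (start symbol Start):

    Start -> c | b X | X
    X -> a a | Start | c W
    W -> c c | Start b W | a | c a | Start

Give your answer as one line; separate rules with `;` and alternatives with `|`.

Unit pairs: Start ⇒* {X}; W ⇒* {Start, X}; X ⇒* {Start}.
For every A with A ⇒* B via unit rules, add B's non-unit alternatives to A; then delete every rule of the form X → Y.

Start -> c | b X | a a | c W; X -> c | b X | a a | c W; W -> c | b X | a a | c W | c c | Start b W | a | c a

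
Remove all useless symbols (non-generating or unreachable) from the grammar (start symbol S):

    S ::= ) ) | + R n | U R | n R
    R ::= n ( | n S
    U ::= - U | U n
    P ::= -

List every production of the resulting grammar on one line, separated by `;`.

Generating nonterminals: {P, R, S}.
Reachable from S after that: {R, S}.
Removed useless symbols: {P, U} and every production mentioning them.

S ::= ) ) | + R n | n R; R ::= n ( | n S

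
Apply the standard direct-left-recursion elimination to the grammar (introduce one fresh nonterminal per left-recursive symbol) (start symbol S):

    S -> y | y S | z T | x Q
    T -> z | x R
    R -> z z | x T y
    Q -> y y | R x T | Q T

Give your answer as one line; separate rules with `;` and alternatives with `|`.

Left recursion appears on Q.
For Q: α = {T}, β = {y y, R x T}. Rewrite as Q → β Q' and Q' → α Q' | ε.

S -> y | y S | z T | x Q; T -> z | x R; R -> z z | x T y; Q -> y y Q' | R x T Q'; Q' -> T Q' | ε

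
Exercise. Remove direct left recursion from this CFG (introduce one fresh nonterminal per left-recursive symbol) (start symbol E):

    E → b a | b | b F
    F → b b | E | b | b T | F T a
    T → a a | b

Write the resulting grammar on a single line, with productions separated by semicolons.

E → b a | b | b F; F → b b F' | E F' | b F' | b T F'; T → a a | b; F' → T a F' | ε

Left recursion appears on F.
For F: α = {T a}, β = {b b, E, b, b T}. Rewrite as F → β F' and F' → α F' | ε.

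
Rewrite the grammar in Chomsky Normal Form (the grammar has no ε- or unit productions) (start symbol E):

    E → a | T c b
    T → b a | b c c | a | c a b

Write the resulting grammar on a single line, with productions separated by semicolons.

Introduce a nonterminal for each terminal appearing in a rule of length ≥ 2: X1 → c, X2 → b, X3 → a.
Binarize each right-hand side of length ≥ 3 by chaining fresh nonterminals (Y1, Y2, …): affected rules were E → T X1 X2; T → X2 X1 X1; T → X1 X3 X2.

E → a | T Y1; T → X2 X3 | X2 Y2 | a | X1 Y3; X1 → c; X2 → b; X3 → a; Y1 → X1 X2; Y2 → X1 X1; Y3 → X3 X2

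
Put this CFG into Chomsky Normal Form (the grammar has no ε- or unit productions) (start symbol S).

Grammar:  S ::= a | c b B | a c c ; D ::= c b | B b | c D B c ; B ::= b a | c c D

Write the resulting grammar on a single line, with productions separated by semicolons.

Introduce a nonterminal for each terminal appearing in a rule of length ≥ 2: X1 → c, X2 → b, X3 → a.
Binarize each right-hand side of length ≥ 3 by chaining fresh nonterminals (Y1, Y2, …): affected rules were S → X1 X2 B; S → X3 X1 X1; D → X1 D B X1; B → X1 X1 D.

S ::= a | X1 Y1 | X3 Y2; D ::= X1 X2 | B X2 | X1 Y3; B ::= X2 X3 | X1 Y5; X1 ::= c; X2 ::= b; X3 ::= a; Y1 ::= X2 B; Y2 ::= X1 X1; Y3 ::= D Y4; Y4 ::= B X1; Y5 ::= X1 D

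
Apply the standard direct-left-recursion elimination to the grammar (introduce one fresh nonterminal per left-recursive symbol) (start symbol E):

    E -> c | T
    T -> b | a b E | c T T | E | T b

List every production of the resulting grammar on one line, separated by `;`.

E -> c | T; T -> b T' | a b E T' | c T T T' | E T'; T' -> b T' | ε

T is directly left-recursive.
For T: α = {b}, β = {b, a b E, c T T, E}. Rewrite as T → β T' and T' → α T' | ε.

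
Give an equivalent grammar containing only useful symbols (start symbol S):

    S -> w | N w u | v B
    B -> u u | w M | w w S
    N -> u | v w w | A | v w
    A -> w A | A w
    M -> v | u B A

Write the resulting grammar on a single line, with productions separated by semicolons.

S -> w | N w u | v B; B -> u u | w M | w w S; N -> u | v w w | v w; M -> v

Generating nonterminals: {B, M, N, S}.
Reachable from S after that: {B, M, N, S}.
Removed useless symbols: {A} and every production mentioning them.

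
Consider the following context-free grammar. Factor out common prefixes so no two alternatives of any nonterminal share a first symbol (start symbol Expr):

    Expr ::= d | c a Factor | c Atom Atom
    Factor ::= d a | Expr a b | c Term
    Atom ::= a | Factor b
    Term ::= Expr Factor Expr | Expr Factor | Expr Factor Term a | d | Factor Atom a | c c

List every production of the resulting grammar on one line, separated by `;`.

Expr ::= d | c Expr1; Factor ::= d a | Expr a b | c Term; Atom ::= a | Factor b; Term ::= d | Factor Atom a | c c | Expr Factor Term1; Expr1 ::= a Factor | Atom Atom; Term1 ::= Expr | ε | Term a

Expr has alternatives sharing prefix 'c': factor to Expr → c Expr1 with Expr1 → a Factor | Atom Atom.
Term has alternatives sharing prefix 'Expr Factor': factor to Term → Expr Factor Term1 with Term1 → Expr | ε | Term a.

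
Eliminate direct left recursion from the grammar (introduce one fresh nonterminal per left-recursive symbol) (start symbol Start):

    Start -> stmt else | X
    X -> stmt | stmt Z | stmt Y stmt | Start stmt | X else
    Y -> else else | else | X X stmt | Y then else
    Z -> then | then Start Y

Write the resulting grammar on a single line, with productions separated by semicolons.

Start -> stmt else | X; X -> stmt X1 | stmt Z X1 | stmt Y stmt X1 | Start stmt X1; Y -> else else Y1 | else Y1 | X X stmt Y1; Z -> then | then Start Y; X1 -> else X1 | ε; Y1 -> then else Y1 | ε

Directly left-recursive nonterminals: X, Y.
For X: α = {else}, β = {stmt, stmt Z, stmt Y stmt, Start stmt}. Rewrite as X → β X1 and X1 → α X1 | ε.
For Y: α = {then else}, β = {else else, else, X X stmt}. Rewrite as Y → β Y1 and Y1 → α Y1 | ε.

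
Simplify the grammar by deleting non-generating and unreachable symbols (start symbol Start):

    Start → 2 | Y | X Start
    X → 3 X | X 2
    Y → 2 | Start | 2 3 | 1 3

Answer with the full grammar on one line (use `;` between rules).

Generating nonterminals: {Start, Y}.
Reachable from Start after that: {Start, Y}.
Removed useless symbols: {X} and every production mentioning them.

Start → 2 | Y; Y → 2 | Start | 2 3 | 1 3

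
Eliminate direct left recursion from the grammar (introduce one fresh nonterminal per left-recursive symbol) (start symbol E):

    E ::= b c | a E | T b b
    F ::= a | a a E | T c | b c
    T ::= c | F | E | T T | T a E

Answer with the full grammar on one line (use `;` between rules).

E ::= b c | a E | T b b; F ::= a | a a E | T c | b c; T ::= c T' | F T' | E T'; T' ::= T T' | a E T' | ε

Directly left-recursive nonterminal: T.
For T: α = {T, a E}, β = {c, F, E}. Rewrite as T → β T' and T' → α T' | ε.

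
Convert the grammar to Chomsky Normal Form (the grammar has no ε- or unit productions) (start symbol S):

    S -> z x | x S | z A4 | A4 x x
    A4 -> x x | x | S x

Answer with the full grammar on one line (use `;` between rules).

Introduce a nonterminal for each terminal appearing in a rule of length ≥ 2: X1 → z, X2 → x.
Binarize each right-hand side of length ≥ 3 by chaining fresh nonterminals (Y1, Y2, …): affected rules were S → A4 X2 X2.

S -> X1 X2 | X2 S | X1 A4 | A4 Y1; A4 -> X2 X2 | x | S X2; X1 -> z; X2 -> x; Y1 -> X2 X2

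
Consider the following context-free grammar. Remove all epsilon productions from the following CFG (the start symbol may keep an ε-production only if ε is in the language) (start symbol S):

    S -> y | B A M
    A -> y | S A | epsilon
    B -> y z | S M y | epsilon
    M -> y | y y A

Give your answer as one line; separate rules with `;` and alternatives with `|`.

The nullable symbols are {A, B}.
ε ∉ L(G), so no ε-production is kept.
Add the nullable-subset variants: S → B A M gives B A M | B M | A M | M. A → S A gives S A | S. M → y y A gives y y A | y y.

S -> y | B A M | B M | A M | M; A -> y | S A | S; B -> y z | S M y; M -> y | y y A | y y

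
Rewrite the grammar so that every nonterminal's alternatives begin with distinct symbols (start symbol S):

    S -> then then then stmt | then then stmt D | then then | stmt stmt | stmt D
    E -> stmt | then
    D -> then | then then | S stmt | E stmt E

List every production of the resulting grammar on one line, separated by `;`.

S -> then then S' | stmt S''; E -> stmt | then; D -> S stmt | E stmt E | then D'; S' -> then stmt | stmt D | ε; S'' -> stmt | D; D' -> ε | then

S has alternatives sharing prefix 'then then': factor to S → then then S' with S' → then stmt | stmt D | ε.
S has alternatives sharing prefix 'stmt': factor to S → stmt S'' with S'' → stmt | D.
D has alternatives sharing prefix 'then': factor to D → then D' with D' → ε | then.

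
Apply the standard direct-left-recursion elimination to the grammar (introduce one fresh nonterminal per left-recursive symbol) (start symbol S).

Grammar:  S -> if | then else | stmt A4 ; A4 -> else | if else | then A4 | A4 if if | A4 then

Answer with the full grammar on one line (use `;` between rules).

Directly left-recursive nonterminal: A4.
For A4: α = {if if, then}, β = {else, if else, then A4}. Rewrite as A4 → β A4' and A4' → α A4' | ε.

S -> if | then else | stmt A4; A4 -> else A4' | if else A4' | then A4 A4'; A4' -> if if A4' | then A4' | ε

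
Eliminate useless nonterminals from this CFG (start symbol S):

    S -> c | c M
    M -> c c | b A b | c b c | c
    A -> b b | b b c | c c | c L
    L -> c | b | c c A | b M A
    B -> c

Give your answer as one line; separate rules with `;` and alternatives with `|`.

S -> c | c M; M -> c c | b A b | c b c | c; A -> b b | b b c | c c | c L; L -> c | b | c c A | b M A

Generating nonterminals: {A, B, L, M, S}.
Reachable from S after that: {A, L, M, S}.
Removed useless symbols: {B} and every production mentioning them.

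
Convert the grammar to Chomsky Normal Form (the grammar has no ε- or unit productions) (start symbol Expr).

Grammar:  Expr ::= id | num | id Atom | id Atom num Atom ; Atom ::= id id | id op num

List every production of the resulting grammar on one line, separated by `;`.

Introduce a nonterminal for each terminal appearing in a rule of length ≥ 2: X1 → id, X2 → num, X3 → op.
Binarize each right-hand side of length ≥ 3 by chaining fresh nonterminals (Y1, Y2, …): affected rules were Expr → X1 Atom X2 Atom; Atom → X1 X3 X2.

Expr ::= id | num | X1 Atom | X1 Y1; Atom ::= X1 X1 | X1 Y3; X1 ::= id; X2 ::= num; X3 ::= op; Y1 ::= Atom Y2; Y2 ::= X2 Atom; Y3 ::= X3 X2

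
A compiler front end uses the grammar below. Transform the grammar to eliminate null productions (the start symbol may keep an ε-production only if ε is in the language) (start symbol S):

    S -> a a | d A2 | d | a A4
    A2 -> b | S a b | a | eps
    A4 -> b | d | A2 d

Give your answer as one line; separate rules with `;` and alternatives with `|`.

The nullable symbols are {A2}.
ε ∉ L(G), so no ε-production is kept.
Expand every rule over subsets of its nullable positions: S → d A2 gives d A2 | d.

S -> a a | d A2 | d | a A4; A2 -> b | S a b | a; A4 -> b | d | A2 d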